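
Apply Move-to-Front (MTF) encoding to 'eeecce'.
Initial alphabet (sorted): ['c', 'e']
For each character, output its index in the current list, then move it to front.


MTF encoding:
'e': index 1 in ['c', 'e'] -> ['e', 'c']
'e': index 0 in ['e', 'c'] -> ['e', 'c']
'e': index 0 in ['e', 'c'] -> ['e', 'c']
'c': index 1 in ['e', 'c'] -> ['c', 'e']
'c': index 0 in ['c', 'e'] -> ['c', 'e']
'e': index 1 in ['c', 'e'] -> ['e', 'c']


Output: [1, 0, 0, 1, 0, 1]


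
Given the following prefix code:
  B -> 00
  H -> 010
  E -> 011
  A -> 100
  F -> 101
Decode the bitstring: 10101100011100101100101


Decoding step by step:
Bits 101 -> F
Bits 011 -> E
Bits 00 -> B
Bits 011 -> E
Bits 100 -> A
Bits 101 -> F
Bits 100 -> A
Bits 101 -> F


Decoded message: FEBEAFAF


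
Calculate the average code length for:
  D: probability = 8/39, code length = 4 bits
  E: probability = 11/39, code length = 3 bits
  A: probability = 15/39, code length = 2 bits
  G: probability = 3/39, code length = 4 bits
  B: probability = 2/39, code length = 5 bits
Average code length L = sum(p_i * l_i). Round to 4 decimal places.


Weighted contributions p_i * l_i:
  D: (8/39) * 4 = 32/39
  E: (11/39) * 3 = 33/39
  A: (15/39) * 2 = 30/39
  G: (3/39) * 4 = 12/39
  B: (2/39) * 5 = 10/39
Sum = (32 + 33 + 30 + 12 + 10)/39 = 117/39

L = 117/39 = 3.0000 bits/symbol


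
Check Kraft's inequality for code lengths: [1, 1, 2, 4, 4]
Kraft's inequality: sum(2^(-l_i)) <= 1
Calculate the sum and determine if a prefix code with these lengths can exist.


Sum = 2^(-1) + 2^(-1) + 2^(-2) + 2^(-4) + 2^(-4)
    = 0.5 + 0.5 + 0.25 + 0.0625 + 0.0625
    = 22/16 = 1.375
Since 1.375 > 1, Kraft's inequality is NOT satisfied.
A prefix code with these lengths CANNOT exist.

Kraft sum = 1.375. Not satisfied.


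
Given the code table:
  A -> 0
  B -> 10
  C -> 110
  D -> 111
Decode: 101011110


Decoding:
10 -> B
10 -> B
111 -> D
10 -> B


Result: BBDB


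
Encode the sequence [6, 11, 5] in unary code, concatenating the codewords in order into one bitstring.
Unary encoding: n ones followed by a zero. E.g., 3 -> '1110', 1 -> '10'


Encode each number as n ones followed by a terminating 0:
  6 -> 1111110 (7 bits)
  11 -> 111111111110 (12 bits)
  5 -> 111110 (6 bits)
Total length = 7 + 12 + 6 = 25 bits.

Unary([6, 11, 5]) = 1111110111111111110111110 (25 bits)


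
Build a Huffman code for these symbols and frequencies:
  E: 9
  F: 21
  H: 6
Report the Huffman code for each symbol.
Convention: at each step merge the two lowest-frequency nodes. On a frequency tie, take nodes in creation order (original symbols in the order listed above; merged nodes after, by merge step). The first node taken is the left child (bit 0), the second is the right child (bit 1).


Huffman tree construction:
Step 1: Merge H(6) + E(9) = 15
Step 2: Merge (H+E)(15) + F(21) = 36
Read each symbol's code off the tree from the root (left child = 0, right child = 1).

Codes:
  E: 01 (length 2)
  F: 1 (length 1)
  H: 00 (length 2)
Average code length: 51/36 = 1.4167 bits/symbol


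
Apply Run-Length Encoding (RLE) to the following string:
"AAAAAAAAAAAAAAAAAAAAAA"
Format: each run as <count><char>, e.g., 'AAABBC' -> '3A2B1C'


Scanning runs left to right:
  i=0: run of 'A' x 22 -> '22A'

RLE = 22A


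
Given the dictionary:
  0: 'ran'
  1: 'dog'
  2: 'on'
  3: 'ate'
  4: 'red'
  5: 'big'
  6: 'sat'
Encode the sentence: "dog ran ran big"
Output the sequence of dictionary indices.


Look up each word in the dictionary:
  'dog' -> 1
  'ran' -> 0
  'ran' -> 0
  'big' -> 5

Encoded: [1, 0, 0, 5]


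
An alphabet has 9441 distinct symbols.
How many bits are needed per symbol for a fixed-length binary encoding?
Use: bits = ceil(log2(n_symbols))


log2(9441) = 13.2047
Bracket: 2^13 = 8192 < 9441 <= 2^14 = 16384
So ceil(log2(9441)) = 14

bits = ceil(log2(9441)) = ceil(13.2047) = 14 bits


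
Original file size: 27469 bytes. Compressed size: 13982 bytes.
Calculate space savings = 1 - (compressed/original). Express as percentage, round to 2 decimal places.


ratio = compressed/original = 13982/27469 = 0.50901
savings = 1 - ratio = 1 - 0.50901 = 0.49099
as a percentage: 0.49099 * 100 = 49.1%

Space savings = 1 - 13982/27469 = 49.1%


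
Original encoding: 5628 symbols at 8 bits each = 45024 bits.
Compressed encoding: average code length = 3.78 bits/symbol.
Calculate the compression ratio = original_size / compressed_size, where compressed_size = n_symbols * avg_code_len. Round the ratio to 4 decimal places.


original_size = n_symbols * orig_bits = 5628 * 8 = 45024 bits
compressed_size = n_symbols * avg_code_len = 5628 * 3.78 = 21273.84 bits
ratio = original_size / compressed_size = 45024 / 21273.84 = 2.1164

Compression ratio = 2.1164


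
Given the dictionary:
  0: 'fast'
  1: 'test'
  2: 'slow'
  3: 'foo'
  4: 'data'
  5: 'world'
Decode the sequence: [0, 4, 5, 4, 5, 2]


Look up each index in the dictionary:
  0 -> 'fast'
  4 -> 'data'
  5 -> 'world'
  4 -> 'data'
  5 -> 'world'
  2 -> 'slow'

Decoded: "fast data world data world slow"


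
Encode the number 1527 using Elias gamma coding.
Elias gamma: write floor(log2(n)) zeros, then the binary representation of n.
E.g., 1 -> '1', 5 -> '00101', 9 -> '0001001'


num_bits = floor(log2(1527)) + 1 = 11
leading_zeros = num_bits - 1 = 10
binary(1527) = 10111110111

Elias gamma(1527) = '0000000000' + '10111110111' = 000000000010111110111 (21 bits)


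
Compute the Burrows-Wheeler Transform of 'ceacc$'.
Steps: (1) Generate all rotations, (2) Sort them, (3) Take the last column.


Rotations (sorted):
  0: $ceacc -> last char: c
  1: acc$ce -> last char: e
  2: c$ceac -> last char: c
  3: cc$cea -> last char: a
  4: ceacc$ -> last char: $
  5: eacc$c -> last char: c


BWT = ceca$c


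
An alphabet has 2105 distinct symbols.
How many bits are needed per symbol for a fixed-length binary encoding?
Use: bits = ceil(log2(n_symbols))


log2(2105) = 11.0396
Bracket: 2^11 = 2048 < 2105 <= 2^12 = 4096
So ceil(log2(2105)) = 12

bits = ceil(log2(2105)) = ceil(11.0396) = 12 bits


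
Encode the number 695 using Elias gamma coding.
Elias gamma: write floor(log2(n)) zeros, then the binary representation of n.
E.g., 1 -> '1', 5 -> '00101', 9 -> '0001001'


num_bits = floor(log2(695)) + 1 = 10
leading_zeros = num_bits - 1 = 9
binary(695) = 1010110111

Elias gamma(695) = '000000000' + '1010110111' = 0000000001010110111 (19 bits)


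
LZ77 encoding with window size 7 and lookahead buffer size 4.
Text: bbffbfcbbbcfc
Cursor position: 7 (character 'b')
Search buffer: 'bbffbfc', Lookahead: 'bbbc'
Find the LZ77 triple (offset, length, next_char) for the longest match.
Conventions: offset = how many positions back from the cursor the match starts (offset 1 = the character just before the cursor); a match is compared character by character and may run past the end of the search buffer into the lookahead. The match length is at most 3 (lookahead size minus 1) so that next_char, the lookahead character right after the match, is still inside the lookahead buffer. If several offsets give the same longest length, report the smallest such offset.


Try each offset into the search buffer:
  offset=1 (pos 6, char 'c'): match length 0
  offset=2 (pos 5, char 'f'): match length 0
  offset=3 (pos 4, char 'b'): match length 1
  offset=4 (pos 3, char 'f'): match length 0
  offset=5 (pos 2, char 'f'): match length 0
  offset=6 (pos 1, char 'b'): match length 1
  offset=7 (pos 0, char 'b'): match length 2
Longest match has length 2 at offset 7.
next_char = character at position 7 + 2 = 9 -> 'b'

Best match: offset=7, length=2 (matching 'bb' starting at position 0)
LZ77 triple: (7, 2, 'b')


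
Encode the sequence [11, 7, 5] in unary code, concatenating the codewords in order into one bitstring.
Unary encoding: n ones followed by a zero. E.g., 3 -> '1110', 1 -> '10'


Encode each number as n ones followed by a terminating 0:
  11 -> 111111111110 (12 bits)
  7 -> 11111110 (8 bits)
  5 -> 111110 (6 bits)
Total length = 12 + 8 + 6 = 26 bits.

Unary([11, 7, 5]) = 11111111111011111110111110 (26 bits)


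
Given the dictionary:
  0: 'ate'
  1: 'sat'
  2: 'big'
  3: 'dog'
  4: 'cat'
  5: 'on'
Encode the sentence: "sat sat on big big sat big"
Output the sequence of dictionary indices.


Look up each word in the dictionary:
  'sat' -> 1
  'sat' -> 1
  'on' -> 5
  'big' -> 2
  'big' -> 2
  'sat' -> 1
  'big' -> 2

Encoded: [1, 1, 5, 2, 2, 1, 2]


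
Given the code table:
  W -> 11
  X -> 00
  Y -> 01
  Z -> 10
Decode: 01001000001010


Decoding:
01 -> Y
00 -> X
10 -> Z
00 -> X
00 -> X
10 -> Z
10 -> Z


Result: YXZXXZZ


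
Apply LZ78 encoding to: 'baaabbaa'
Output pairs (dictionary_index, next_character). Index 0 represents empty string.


LZ78 encoding steps:
Dictionary: {0: ''}
Step 1: w='' (idx 0), next='b' -> output (0, 'b'), add 'b' as idx 1
Step 2: w='' (idx 0), next='a' -> output (0, 'a'), add 'a' as idx 2
Step 3: w='a' (idx 2), next='a' -> output (2, 'a'), add 'aa' as idx 3
Step 4: w='b' (idx 1), next='b' -> output (1, 'b'), add 'bb' as idx 4
Step 5: w='aa' (idx 3), end of input -> output (3, '')


Encoded: [(0, 'b'), (0, 'a'), (2, 'a'), (1, 'b'), (3, '')]


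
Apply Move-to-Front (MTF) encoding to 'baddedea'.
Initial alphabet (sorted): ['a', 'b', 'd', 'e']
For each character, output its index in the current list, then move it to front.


MTF encoding:
'b': index 1 in ['a', 'b', 'd', 'e'] -> ['b', 'a', 'd', 'e']
'a': index 1 in ['b', 'a', 'd', 'e'] -> ['a', 'b', 'd', 'e']
'd': index 2 in ['a', 'b', 'd', 'e'] -> ['d', 'a', 'b', 'e']
'd': index 0 in ['d', 'a', 'b', 'e'] -> ['d', 'a', 'b', 'e']
'e': index 3 in ['d', 'a', 'b', 'e'] -> ['e', 'd', 'a', 'b']
'd': index 1 in ['e', 'd', 'a', 'b'] -> ['d', 'e', 'a', 'b']
'e': index 1 in ['d', 'e', 'a', 'b'] -> ['e', 'd', 'a', 'b']
'a': index 2 in ['e', 'd', 'a', 'b'] -> ['a', 'e', 'd', 'b']


Output: [1, 1, 2, 0, 3, 1, 1, 2]


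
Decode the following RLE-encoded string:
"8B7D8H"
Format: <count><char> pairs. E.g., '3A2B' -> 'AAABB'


Expanding each <count><char> pair:
  8B -> 'BBBBBBBB'
  7D -> 'DDDDDDD'
  8H -> 'HHHHHHHH'

Decoded = BBBBBBBBDDDDDDDHHHHHHHH


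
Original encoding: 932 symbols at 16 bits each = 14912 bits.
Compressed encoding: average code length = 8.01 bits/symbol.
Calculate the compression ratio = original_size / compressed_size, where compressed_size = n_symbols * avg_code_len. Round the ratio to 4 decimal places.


original_size = n_symbols * orig_bits = 932 * 16 = 14912 bits
compressed_size = n_symbols * avg_code_len = 932 * 8.01 = 7465.32 bits
ratio = original_size / compressed_size = 14912 / 7465.32 = 1.9975

Compression ratio = 1.9975


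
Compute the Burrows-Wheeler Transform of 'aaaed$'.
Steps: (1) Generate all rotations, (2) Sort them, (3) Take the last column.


Rotations (sorted):
  0: $aaaed -> last char: d
  1: aaaed$ -> last char: $
  2: aaed$a -> last char: a
  3: aed$aa -> last char: a
  4: d$aaae -> last char: e
  5: ed$aaa -> last char: a


BWT = d$aaea


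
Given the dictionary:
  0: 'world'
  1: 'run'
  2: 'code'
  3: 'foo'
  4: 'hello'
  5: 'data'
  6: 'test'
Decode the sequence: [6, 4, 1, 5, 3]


Look up each index in the dictionary:
  6 -> 'test'
  4 -> 'hello'
  1 -> 'run'
  5 -> 'data'
  3 -> 'foo'

Decoded: "test hello run data foo"


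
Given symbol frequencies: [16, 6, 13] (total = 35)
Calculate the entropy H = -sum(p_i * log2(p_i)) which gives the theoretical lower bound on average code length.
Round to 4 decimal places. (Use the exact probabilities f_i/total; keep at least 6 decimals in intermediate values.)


Per-symbol terms -p_i * log2(p_i) with p_i = f_i/35:
  p = 16/35 = 0.457143: log2(p) = -1.129283, -p*log2(p) = 0.516244
  p = 6/35 = 0.171429: log2(p) = -2.544321, -p*log2(p) = 0.436169
  p = 13/35 = 0.371429: log2(p) = -1.428843, -p*log2(p) = 0.530713
H = 0.516244 + 0.436169 + 0.530713 = 1.483126

H = 1.4831 bits/symbol


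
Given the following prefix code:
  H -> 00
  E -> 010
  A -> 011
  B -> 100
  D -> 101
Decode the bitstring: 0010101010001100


Decoding step by step:
Bits 00 -> H
Bits 101 -> D
Bits 010 -> E
Bits 100 -> B
Bits 011 -> A
Bits 00 -> H


Decoded message: HDEBAH


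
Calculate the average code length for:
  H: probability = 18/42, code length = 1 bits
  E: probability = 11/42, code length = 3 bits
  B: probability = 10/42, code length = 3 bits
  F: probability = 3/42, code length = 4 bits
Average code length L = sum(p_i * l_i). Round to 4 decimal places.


Weighted contributions p_i * l_i:
  H: (18/42) * 1 = 18/42
  E: (11/42) * 3 = 33/42
  B: (10/42) * 3 = 30/42
  F: (3/42) * 4 = 12/42
Sum = (18 + 33 + 30 + 12)/42 = 93/42

L = 93/42 = 2.2143 bits/symbol


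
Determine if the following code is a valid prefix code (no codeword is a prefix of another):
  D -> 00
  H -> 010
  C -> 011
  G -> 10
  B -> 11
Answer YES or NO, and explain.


Checking each pair (does one codeword prefix another?):
  D='00' vs H='010': no prefix
  D='00' vs C='011': no prefix
  D='00' vs G='10': no prefix
  D='00' vs B='11': no prefix
  H='010' vs D='00': no prefix
  H='010' vs C='011': no prefix
  H='010' vs G='10': no prefix
  H='010' vs B='11': no prefix
  C='011' vs D='00': no prefix
  C='011' vs H='010': no prefix
  C='011' vs G='10': no prefix
  C='011' vs B='11': no prefix
  G='10' vs D='00': no prefix
  G='10' vs H='010': no prefix
  G='10' vs C='011': no prefix
  G='10' vs B='11': no prefix
  B='11' vs D='00': no prefix
  B='11' vs H='010': no prefix
  B='11' vs C='011': no prefix
  B='11' vs G='10': no prefix
No violation found over all pairs.

YES -- this is a valid prefix code. No codeword is a prefix of any other codeword.


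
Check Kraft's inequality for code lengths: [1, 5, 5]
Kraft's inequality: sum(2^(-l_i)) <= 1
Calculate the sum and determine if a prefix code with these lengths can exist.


Sum = 2^(-1) + 2^(-5) + 2^(-5)
    = 0.5 + 0.03125 + 0.03125
    = 18/32 = 0.5625
Since 0.5625 <= 1, Kraft's inequality IS satisfied.
A prefix code with these lengths CAN exist.

Kraft sum = 0.5625. Satisfied.


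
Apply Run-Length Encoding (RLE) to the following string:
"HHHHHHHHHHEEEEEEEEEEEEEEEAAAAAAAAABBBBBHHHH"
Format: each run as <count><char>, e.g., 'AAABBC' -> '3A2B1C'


Scanning runs left to right:
  i=0: run of 'H' x 10 -> '10H'
  i=10: run of 'E' x 15 -> '15E'
  i=25: run of 'A' x 9 -> '9A'
  i=34: run of 'B' x 5 -> '5B'
  i=39: run of 'H' x 4 -> '4H'

RLE = 10H15E9A5B4H


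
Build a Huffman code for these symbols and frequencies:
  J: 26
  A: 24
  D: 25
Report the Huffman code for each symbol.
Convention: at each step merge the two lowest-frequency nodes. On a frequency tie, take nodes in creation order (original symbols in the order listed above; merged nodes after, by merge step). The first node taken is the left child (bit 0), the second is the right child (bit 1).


Huffman tree construction:
Step 1: Merge A(24) + D(25) = 49
Step 2: Merge J(26) + (A+D)(49) = 75
Read each symbol's code off the tree from the root (left child = 0, right child = 1).

Codes:
  J: 0 (length 1)
  A: 10 (length 2)
  D: 11 (length 2)
Average code length: 124/75 = 1.6533 bits/symbol


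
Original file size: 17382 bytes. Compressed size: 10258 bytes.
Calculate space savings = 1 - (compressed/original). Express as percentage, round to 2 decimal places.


ratio = compressed/original = 10258/17382 = 0.590151
savings = 1 - ratio = 1 - 0.590151 = 0.409849
as a percentage: 0.409849 * 100 = 40.98%

Space savings = 1 - 10258/17382 = 40.98%


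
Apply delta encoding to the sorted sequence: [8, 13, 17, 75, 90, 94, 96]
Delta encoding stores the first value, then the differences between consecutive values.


First value: 8
Deltas:
  13 - 8 = 5
  17 - 13 = 4
  75 - 17 = 58
  90 - 75 = 15
  94 - 90 = 4
  96 - 94 = 2


Delta encoded: [8, 5, 4, 58, 15, 4, 2]


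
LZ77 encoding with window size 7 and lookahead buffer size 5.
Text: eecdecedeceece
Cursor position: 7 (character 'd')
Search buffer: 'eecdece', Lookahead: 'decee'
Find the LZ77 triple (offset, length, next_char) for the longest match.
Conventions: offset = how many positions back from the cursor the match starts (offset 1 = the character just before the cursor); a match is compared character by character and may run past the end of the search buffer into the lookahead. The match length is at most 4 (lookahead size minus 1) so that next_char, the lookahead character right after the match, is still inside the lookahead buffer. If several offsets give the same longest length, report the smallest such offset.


Try each offset into the search buffer:
  offset=1 (pos 6, char 'e'): match length 0
  offset=2 (pos 5, char 'c'): match length 0
  offset=3 (pos 4, char 'e'): match length 0
  offset=4 (pos 3, char 'd'): match length 4
  offset=5 (pos 2, char 'c'): match length 0
  offset=6 (pos 1, char 'e'): match length 0
  offset=7 (pos 0, char 'e'): match length 0
Longest match has length 4 at offset 4.
next_char = character at position 7 + 4 = 11 -> 'e'

Best match: offset=4, length=4 (matching 'dece' starting at position 3)
LZ77 triple: (4, 4, 'e')


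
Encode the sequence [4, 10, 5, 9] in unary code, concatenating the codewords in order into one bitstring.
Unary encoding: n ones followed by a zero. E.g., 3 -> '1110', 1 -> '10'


Encode each number as n ones followed by a terminating 0:
  4 -> 11110 (5 bits)
  10 -> 11111111110 (11 bits)
  5 -> 111110 (6 bits)
  9 -> 1111111110 (10 bits)
Total length = 5 + 11 + 6 + 10 = 32 bits.

Unary([4, 10, 5, 9]) = 11110111111111101111101111111110 (32 bits)


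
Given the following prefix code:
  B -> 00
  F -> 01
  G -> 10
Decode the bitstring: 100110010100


Decoding step by step:
Bits 10 -> G
Bits 01 -> F
Bits 10 -> G
Bits 01 -> F
Bits 01 -> F
Bits 00 -> B


Decoded message: GFGFFB


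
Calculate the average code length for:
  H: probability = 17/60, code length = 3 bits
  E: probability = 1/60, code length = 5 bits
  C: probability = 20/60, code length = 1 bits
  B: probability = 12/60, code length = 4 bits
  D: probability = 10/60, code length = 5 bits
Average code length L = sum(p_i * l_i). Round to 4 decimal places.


Weighted contributions p_i * l_i:
  H: (17/60) * 3 = 51/60
  E: (1/60) * 5 = 5/60
  C: (20/60) * 1 = 20/60
  B: (12/60) * 4 = 48/60
  D: (10/60) * 5 = 50/60
Sum = (51 + 5 + 20 + 48 + 50)/60 = 174/60

L = 174/60 = 2.9000 bits/symbol


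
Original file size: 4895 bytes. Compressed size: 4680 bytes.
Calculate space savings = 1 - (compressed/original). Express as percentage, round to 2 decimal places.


ratio = compressed/original = 4680/4895 = 0.956078
savings = 1 - ratio = 1 - 0.956078 = 0.043922
as a percentage: 0.043922 * 100 = 4.39%

Space savings = 1 - 4680/4895 = 4.39%


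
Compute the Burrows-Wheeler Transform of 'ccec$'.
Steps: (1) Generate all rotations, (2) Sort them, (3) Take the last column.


Rotations (sorted):
  0: $ccec -> last char: c
  1: c$cce -> last char: e
  2: ccec$ -> last char: $
  3: cec$c -> last char: c
  4: ec$cc -> last char: c


BWT = ce$cc


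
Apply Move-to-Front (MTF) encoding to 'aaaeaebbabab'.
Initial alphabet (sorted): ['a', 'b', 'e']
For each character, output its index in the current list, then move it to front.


MTF encoding:
'a': index 0 in ['a', 'b', 'e'] -> ['a', 'b', 'e']
'a': index 0 in ['a', 'b', 'e'] -> ['a', 'b', 'e']
'a': index 0 in ['a', 'b', 'e'] -> ['a', 'b', 'e']
'e': index 2 in ['a', 'b', 'e'] -> ['e', 'a', 'b']
'a': index 1 in ['e', 'a', 'b'] -> ['a', 'e', 'b']
'e': index 1 in ['a', 'e', 'b'] -> ['e', 'a', 'b']
'b': index 2 in ['e', 'a', 'b'] -> ['b', 'e', 'a']
'b': index 0 in ['b', 'e', 'a'] -> ['b', 'e', 'a']
'a': index 2 in ['b', 'e', 'a'] -> ['a', 'b', 'e']
'b': index 1 in ['a', 'b', 'e'] -> ['b', 'a', 'e']
'a': index 1 in ['b', 'a', 'e'] -> ['a', 'b', 'e']
'b': index 1 in ['a', 'b', 'e'] -> ['b', 'a', 'e']


Output: [0, 0, 0, 2, 1, 1, 2, 0, 2, 1, 1, 1]


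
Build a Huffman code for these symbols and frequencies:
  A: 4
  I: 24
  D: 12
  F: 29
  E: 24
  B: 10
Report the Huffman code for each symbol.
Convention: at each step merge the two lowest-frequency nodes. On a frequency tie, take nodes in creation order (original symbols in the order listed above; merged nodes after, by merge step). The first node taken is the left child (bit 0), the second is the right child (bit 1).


Huffman tree construction:
Step 1: Merge A(4) + B(10) = 14
Step 2: Merge D(12) + (A+B)(14) = 26
Step 3: Merge I(24) + E(24) = 48
Step 4: Merge (D+(A+B))(26) + F(29) = 55
Step 5: Merge (I+E)(48) + ((D+(A+B))+F)(55) = 103
Read each symbol's code off the tree from the root (left child = 0, right child = 1).

Codes:
  A: 1010 (length 4)
  I: 00 (length 2)
  D: 100 (length 3)
  F: 11 (length 2)
  E: 01 (length 2)
  B: 1011 (length 4)
Average code length: 246/103 = 2.3883 bits/symbol


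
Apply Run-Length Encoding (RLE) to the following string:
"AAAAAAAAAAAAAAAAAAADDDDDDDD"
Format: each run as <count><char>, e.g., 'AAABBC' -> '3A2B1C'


Scanning runs left to right:
  i=0: run of 'A' x 19 -> '19A'
  i=19: run of 'D' x 8 -> '8D'

RLE = 19A8D


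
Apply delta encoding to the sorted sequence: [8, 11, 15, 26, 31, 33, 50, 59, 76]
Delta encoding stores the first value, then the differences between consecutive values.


First value: 8
Deltas:
  11 - 8 = 3
  15 - 11 = 4
  26 - 15 = 11
  31 - 26 = 5
  33 - 31 = 2
  50 - 33 = 17
  59 - 50 = 9
  76 - 59 = 17


Delta encoded: [8, 3, 4, 11, 5, 2, 17, 9, 17]


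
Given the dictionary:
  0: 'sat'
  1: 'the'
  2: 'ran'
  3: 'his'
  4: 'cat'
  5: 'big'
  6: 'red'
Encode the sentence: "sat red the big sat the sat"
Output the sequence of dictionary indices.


Look up each word in the dictionary:
  'sat' -> 0
  'red' -> 6
  'the' -> 1
  'big' -> 5
  'sat' -> 0
  'the' -> 1
  'sat' -> 0

Encoded: [0, 6, 1, 5, 0, 1, 0]


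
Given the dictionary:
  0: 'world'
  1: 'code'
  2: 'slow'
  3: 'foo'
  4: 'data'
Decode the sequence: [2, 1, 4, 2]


Look up each index in the dictionary:
  2 -> 'slow'
  1 -> 'code'
  4 -> 'data'
  2 -> 'slow'

Decoded: "slow code data slow"


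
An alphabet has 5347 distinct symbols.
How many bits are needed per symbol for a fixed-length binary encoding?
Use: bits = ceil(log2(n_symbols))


log2(5347) = 12.3845
Bracket: 2^12 = 4096 < 5347 <= 2^13 = 8192
So ceil(log2(5347)) = 13

bits = ceil(log2(5347)) = ceil(12.3845) = 13 bits


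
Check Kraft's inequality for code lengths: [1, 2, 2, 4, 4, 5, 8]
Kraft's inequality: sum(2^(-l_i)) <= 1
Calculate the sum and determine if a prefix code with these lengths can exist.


Sum = 2^(-1) + 2^(-2) + 2^(-2) + 2^(-4) + 2^(-4) + 2^(-5) + 2^(-8)
    = 0.5 + 0.25 + 0.25 + 0.0625 + 0.0625 + 0.03125 + 0.00390625
    = 297/256 = 1.16015625
Since 1.16015625 > 1, Kraft's inequality is NOT satisfied.
A prefix code with these lengths CANNOT exist.

Kraft sum = 1.16015625. Not satisfied.


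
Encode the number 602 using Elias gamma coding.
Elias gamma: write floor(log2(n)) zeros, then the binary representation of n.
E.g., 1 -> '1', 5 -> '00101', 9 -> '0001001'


num_bits = floor(log2(602)) + 1 = 10
leading_zeros = num_bits - 1 = 9
binary(602) = 1001011010

Elias gamma(602) = '000000000' + '1001011010' = 0000000001001011010 (19 bits)


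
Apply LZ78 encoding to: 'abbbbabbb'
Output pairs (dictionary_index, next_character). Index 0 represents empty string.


LZ78 encoding steps:
Dictionary: {0: ''}
Step 1: w='' (idx 0), next='a' -> output (0, 'a'), add 'a' as idx 1
Step 2: w='' (idx 0), next='b' -> output (0, 'b'), add 'b' as idx 2
Step 3: w='b' (idx 2), next='b' -> output (2, 'b'), add 'bb' as idx 3
Step 4: w='b' (idx 2), next='a' -> output (2, 'a'), add 'ba' as idx 4
Step 5: w='bb' (idx 3), next='b' -> output (3, 'b'), add 'bbb' as idx 5


Encoded: [(0, 'a'), (0, 'b'), (2, 'b'), (2, 'a'), (3, 'b')]


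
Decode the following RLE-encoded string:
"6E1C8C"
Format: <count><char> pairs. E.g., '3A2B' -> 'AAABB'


Expanding each <count><char> pair:
  6E -> 'EEEEEE'
  1C -> 'C'
  8C -> 'CCCCCCCC'

Decoded = EEEEEECCCCCCCCC


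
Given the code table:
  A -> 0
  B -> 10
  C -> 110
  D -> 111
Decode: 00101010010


Decoding:
0 -> A
0 -> A
10 -> B
10 -> B
10 -> B
0 -> A
10 -> B


Result: AABBBAB


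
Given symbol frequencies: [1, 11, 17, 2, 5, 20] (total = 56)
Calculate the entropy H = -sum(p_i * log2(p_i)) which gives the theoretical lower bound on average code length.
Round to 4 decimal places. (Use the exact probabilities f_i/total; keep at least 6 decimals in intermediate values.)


Per-symbol terms -p_i * log2(p_i) with p_i = f_i/56:
  p = 1/56 = 0.017857: log2(p) = -5.807355, -p*log2(p) = 0.103703
  p = 11/56 = 0.196429: log2(p) = -2.347923, -p*log2(p) = 0.461199
  p = 17/56 = 0.303571: log2(p) = -1.719892, -p*log2(p) = 0.522110
  p = 2/56 = 0.035714: log2(p) = -4.807355, -p*log2(p) = 0.171691
  p = 5/56 = 0.089286: log2(p) = -3.485427, -p*log2(p) = 0.311199
  p = 20/56 = 0.357143: log2(p) = -1.485427, -p*log2(p) = 0.530510
H = 0.103703 + 0.461199 + 0.522110 + 0.171691 + 0.311199 + 0.530510 = 2.100412

H = 2.1004 bits/symbol


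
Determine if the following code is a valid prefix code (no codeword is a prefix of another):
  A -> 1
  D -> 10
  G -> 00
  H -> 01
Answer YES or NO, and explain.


Checking each pair (does one codeword prefix another?):
  A='1' vs D='10': prefix -- VIOLATION

NO -- this is NOT a valid prefix code. A (1) is a prefix of D (10).


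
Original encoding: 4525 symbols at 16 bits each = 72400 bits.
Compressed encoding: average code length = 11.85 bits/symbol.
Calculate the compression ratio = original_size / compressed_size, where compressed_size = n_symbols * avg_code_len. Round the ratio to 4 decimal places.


original_size = n_symbols * orig_bits = 4525 * 16 = 72400 bits
compressed_size = n_symbols * avg_code_len = 4525 * 11.85 = 53621.25 bits
ratio = original_size / compressed_size = 72400 / 53621.25 = 1.3502

Compression ratio = 1.3502


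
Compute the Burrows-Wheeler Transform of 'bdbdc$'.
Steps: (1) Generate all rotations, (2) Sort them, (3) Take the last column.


Rotations (sorted):
  0: $bdbdc -> last char: c
  1: bdbdc$ -> last char: $
  2: bdc$bd -> last char: d
  3: c$bdbd -> last char: d
  4: dbdc$b -> last char: b
  5: dc$bdb -> last char: b


BWT = c$ddbb


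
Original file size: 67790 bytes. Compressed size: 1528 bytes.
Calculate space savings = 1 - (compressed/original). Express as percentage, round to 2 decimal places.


ratio = compressed/original = 1528/67790 = 0.02254
savings = 1 - ratio = 1 - 0.02254 = 0.97746
as a percentage: 0.97746 * 100 = 97.75%

Space savings = 1 - 1528/67790 = 97.75%


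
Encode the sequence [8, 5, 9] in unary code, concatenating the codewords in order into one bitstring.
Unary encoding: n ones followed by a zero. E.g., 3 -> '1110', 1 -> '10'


Encode each number as n ones followed by a terminating 0:
  8 -> 111111110 (9 bits)
  5 -> 111110 (6 bits)
  9 -> 1111111110 (10 bits)
Total length = 9 + 6 + 10 = 25 bits.

Unary([8, 5, 9]) = 1111111101111101111111110 (25 bits)


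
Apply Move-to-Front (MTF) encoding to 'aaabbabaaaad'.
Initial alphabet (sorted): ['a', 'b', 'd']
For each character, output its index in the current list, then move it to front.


MTF encoding:
'a': index 0 in ['a', 'b', 'd'] -> ['a', 'b', 'd']
'a': index 0 in ['a', 'b', 'd'] -> ['a', 'b', 'd']
'a': index 0 in ['a', 'b', 'd'] -> ['a', 'b', 'd']
'b': index 1 in ['a', 'b', 'd'] -> ['b', 'a', 'd']
'b': index 0 in ['b', 'a', 'd'] -> ['b', 'a', 'd']
'a': index 1 in ['b', 'a', 'd'] -> ['a', 'b', 'd']
'b': index 1 in ['a', 'b', 'd'] -> ['b', 'a', 'd']
'a': index 1 in ['b', 'a', 'd'] -> ['a', 'b', 'd']
'a': index 0 in ['a', 'b', 'd'] -> ['a', 'b', 'd']
'a': index 0 in ['a', 'b', 'd'] -> ['a', 'b', 'd']
'a': index 0 in ['a', 'b', 'd'] -> ['a', 'b', 'd']
'd': index 2 in ['a', 'b', 'd'] -> ['d', 'a', 'b']


Output: [0, 0, 0, 1, 0, 1, 1, 1, 0, 0, 0, 2]


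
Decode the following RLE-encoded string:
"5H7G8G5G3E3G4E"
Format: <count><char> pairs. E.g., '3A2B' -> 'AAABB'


Expanding each <count><char> pair:
  5H -> 'HHHHH'
  7G -> 'GGGGGGG'
  8G -> 'GGGGGGGG'
  5G -> 'GGGGG'
  3E -> 'EEE'
  3G -> 'GGG'
  4E -> 'EEEE'

Decoded = HHHHHGGGGGGGGGGGGGGGGGGGGEEEGGGEEEE


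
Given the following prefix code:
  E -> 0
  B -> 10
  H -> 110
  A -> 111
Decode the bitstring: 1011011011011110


Decoding step by step:
Bits 10 -> B
Bits 110 -> H
Bits 110 -> H
Bits 110 -> H
Bits 111 -> A
Bits 10 -> B


Decoded message: BHHHAB


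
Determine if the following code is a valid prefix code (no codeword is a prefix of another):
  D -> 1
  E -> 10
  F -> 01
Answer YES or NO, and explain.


Checking each pair (does one codeword prefix another?):
  D='1' vs E='10': prefix -- VIOLATION

NO -- this is NOT a valid prefix code. D (1) is a prefix of E (10).


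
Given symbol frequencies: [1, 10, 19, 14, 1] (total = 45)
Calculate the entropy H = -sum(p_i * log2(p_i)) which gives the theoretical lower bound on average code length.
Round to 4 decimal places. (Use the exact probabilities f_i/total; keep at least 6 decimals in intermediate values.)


Per-symbol terms -p_i * log2(p_i) with p_i = f_i/45:
  p = 1/45 = 0.022222: log2(p) = -5.491853, -p*log2(p) = 0.122041
  p = 10/45 = 0.222222: log2(p) = -2.169925, -p*log2(p) = 0.482206
  p = 19/45 = 0.422222: log2(p) = -1.243926, -p*log2(p) = 0.525213
  p = 14/45 = 0.311111: log2(p) = -1.684498, -p*log2(p) = 0.524066
  p = 1/45 = 0.022222: log2(p) = -5.491853, -p*log2(p) = 0.122041
H = 0.122041 + 0.482206 + 0.525213 + 0.524066 + 0.122041 = 1.775567

H = 1.7756 bits/symbol


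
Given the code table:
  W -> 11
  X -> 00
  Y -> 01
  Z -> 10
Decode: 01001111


Decoding:
01 -> Y
00 -> X
11 -> W
11 -> W


Result: YXWW


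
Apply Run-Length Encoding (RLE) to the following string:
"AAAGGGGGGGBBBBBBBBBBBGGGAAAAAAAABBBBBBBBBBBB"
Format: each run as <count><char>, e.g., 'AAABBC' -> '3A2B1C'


Scanning runs left to right:
  i=0: run of 'A' x 3 -> '3A'
  i=3: run of 'G' x 7 -> '7G'
  i=10: run of 'B' x 11 -> '11B'
  i=21: run of 'G' x 3 -> '3G'
  i=24: run of 'A' x 8 -> '8A'
  i=32: run of 'B' x 12 -> '12B'

RLE = 3A7G11B3G8A12B


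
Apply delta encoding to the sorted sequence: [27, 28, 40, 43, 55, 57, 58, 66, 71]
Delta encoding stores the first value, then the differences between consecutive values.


First value: 27
Deltas:
  28 - 27 = 1
  40 - 28 = 12
  43 - 40 = 3
  55 - 43 = 12
  57 - 55 = 2
  58 - 57 = 1
  66 - 58 = 8
  71 - 66 = 5


Delta encoded: [27, 1, 12, 3, 12, 2, 1, 8, 5]


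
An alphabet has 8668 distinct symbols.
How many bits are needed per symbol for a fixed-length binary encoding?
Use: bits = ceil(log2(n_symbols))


log2(8668) = 13.0815
Bracket: 2^13 = 8192 < 8668 <= 2^14 = 16384
So ceil(log2(8668)) = 14

bits = ceil(log2(8668)) = ceil(13.0815) = 14 bits


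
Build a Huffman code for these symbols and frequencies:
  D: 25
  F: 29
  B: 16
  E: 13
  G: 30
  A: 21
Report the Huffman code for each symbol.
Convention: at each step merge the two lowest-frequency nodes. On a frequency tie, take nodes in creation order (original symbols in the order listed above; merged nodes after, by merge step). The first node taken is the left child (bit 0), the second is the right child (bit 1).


Huffman tree construction:
Step 1: Merge E(13) + B(16) = 29
Step 2: Merge A(21) + D(25) = 46
Step 3: Merge F(29) + (E+B)(29) = 58
Step 4: Merge G(30) + (A+D)(46) = 76
Step 5: Merge (F+(E+B))(58) + (G+(A+D))(76) = 134
Read each symbol's code off the tree from the root (left child = 0, right child = 1).

Codes:
  D: 111 (length 3)
  F: 00 (length 2)
  B: 011 (length 3)
  E: 010 (length 3)
  G: 10 (length 2)
  A: 110 (length 3)
Average code length: 343/134 = 2.5597 bits/symbol


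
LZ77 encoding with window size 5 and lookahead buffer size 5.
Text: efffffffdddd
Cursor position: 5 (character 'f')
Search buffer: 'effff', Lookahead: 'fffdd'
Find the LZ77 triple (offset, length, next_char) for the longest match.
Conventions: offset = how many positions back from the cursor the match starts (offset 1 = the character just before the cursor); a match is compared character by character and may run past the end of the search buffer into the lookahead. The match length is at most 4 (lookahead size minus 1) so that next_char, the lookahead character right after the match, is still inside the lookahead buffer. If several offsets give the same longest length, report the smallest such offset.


Try each offset into the search buffer:
  offset=1 (pos 4, char 'f'): match length 3
  offset=2 (pos 3, char 'f'): match length 3
  offset=3 (pos 2, char 'f'): match length 3
  offset=4 (pos 1, char 'f'): match length 3
  offset=5 (pos 0, char 'e'): match length 0
Longest match has length 3, found at offsets 1, 2, 3, 4; take the smallest, offset 1.
next_char = character at position 5 + 3 = 8 -> 'd'

Best match: offset=1, length=3 (matching 'fff' starting at position 4)
LZ77 triple: (1, 3, 'd')


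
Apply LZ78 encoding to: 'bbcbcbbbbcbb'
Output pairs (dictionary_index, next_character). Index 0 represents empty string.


LZ78 encoding steps:
Dictionary: {0: ''}
Step 1: w='' (idx 0), next='b' -> output (0, 'b'), add 'b' as idx 1
Step 2: w='b' (idx 1), next='c' -> output (1, 'c'), add 'bc' as idx 2
Step 3: w='bc' (idx 2), next='b' -> output (2, 'b'), add 'bcb' as idx 3
Step 4: w='b' (idx 1), next='b' -> output (1, 'b'), add 'bb' as idx 4
Step 5: w='bcb' (idx 3), next='b' -> output (3, 'b'), add 'bcbb' as idx 5


Encoded: [(0, 'b'), (1, 'c'), (2, 'b'), (1, 'b'), (3, 'b')]


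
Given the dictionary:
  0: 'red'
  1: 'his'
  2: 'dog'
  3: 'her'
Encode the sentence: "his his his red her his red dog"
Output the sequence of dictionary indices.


Look up each word in the dictionary:
  'his' -> 1
  'his' -> 1
  'his' -> 1
  'red' -> 0
  'her' -> 3
  'his' -> 1
  'red' -> 0
  'dog' -> 2

Encoded: [1, 1, 1, 0, 3, 1, 0, 2]


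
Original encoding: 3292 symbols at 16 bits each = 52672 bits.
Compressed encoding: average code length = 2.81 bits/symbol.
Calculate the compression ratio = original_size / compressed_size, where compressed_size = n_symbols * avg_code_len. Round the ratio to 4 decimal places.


original_size = n_symbols * orig_bits = 3292 * 16 = 52672 bits
compressed_size = n_symbols * avg_code_len = 3292 * 2.81 = 9250.52 bits
ratio = original_size / compressed_size = 52672 / 9250.52 = 5.694

Compression ratio = 5.694


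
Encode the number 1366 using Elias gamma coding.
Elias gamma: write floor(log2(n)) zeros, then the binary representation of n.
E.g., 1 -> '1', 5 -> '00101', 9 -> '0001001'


num_bits = floor(log2(1366)) + 1 = 11
leading_zeros = num_bits - 1 = 10
binary(1366) = 10101010110

Elias gamma(1366) = '0000000000' + '10101010110' = 000000000010101010110 (21 bits)


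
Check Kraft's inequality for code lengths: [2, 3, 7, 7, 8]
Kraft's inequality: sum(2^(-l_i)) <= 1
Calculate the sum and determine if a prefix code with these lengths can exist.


Sum = 2^(-2) + 2^(-3) + 2^(-7) + 2^(-7) + 2^(-8)
    = 0.25 + 0.125 + 0.0078125 + 0.0078125 + 0.00390625
    = 101/256 = 0.39453125
Since 0.39453125 <= 1, Kraft's inequality IS satisfied.
A prefix code with these lengths CAN exist.

Kraft sum = 0.39453125. Satisfied.


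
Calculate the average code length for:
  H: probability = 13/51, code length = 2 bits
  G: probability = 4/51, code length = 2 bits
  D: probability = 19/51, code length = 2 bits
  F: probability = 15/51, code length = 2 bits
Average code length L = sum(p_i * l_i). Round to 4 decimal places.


Weighted contributions p_i * l_i:
  H: (13/51) * 2 = 26/51
  G: (4/51) * 2 = 8/51
  D: (19/51) * 2 = 38/51
  F: (15/51) * 2 = 30/51
Sum = (26 + 8 + 38 + 30)/51 = 102/51

L = 102/51 = 2.0000 bits/symbol


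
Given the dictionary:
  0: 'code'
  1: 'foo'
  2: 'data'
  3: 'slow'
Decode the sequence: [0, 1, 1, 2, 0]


Look up each index in the dictionary:
  0 -> 'code'
  1 -> 'foo'
  1 -> 'foo'
  2 -> 'data'
  0 -> 'code'

Decoded: "code foo foo data code"


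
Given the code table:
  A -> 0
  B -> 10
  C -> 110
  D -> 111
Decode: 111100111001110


Decoding:
111 -> D
10 -> B
0 -> A
111 -> D
0 -> A
0 -> A
111 -> D
0 -> A


Result: DBADAADA


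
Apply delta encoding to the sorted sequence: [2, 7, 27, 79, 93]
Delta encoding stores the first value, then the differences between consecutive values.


First value: 2
Deltas:
  7 - 2 = 5
  27 - 7 = 20
  79 - 27 = 52
  93 - 79 = 14


Delta encoded: [2, 5, 20, 52, 14]


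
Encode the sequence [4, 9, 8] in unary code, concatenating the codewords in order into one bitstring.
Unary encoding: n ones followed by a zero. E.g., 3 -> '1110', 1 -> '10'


Encode each number as n ones followed by a terminating 0:
  4 -> 11110 (5 bits)
  9 -> 1111111110 (10 bits)
  8 -> 111111110 (9 bits)
Total length = 5 + 10 + 9 = 24 bits.

Unary([4, 9, 8]) = 111101111111110111111110 (24 bits)


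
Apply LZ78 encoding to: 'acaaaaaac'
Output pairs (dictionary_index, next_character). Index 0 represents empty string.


LZ78 encoding steps:
Dictionary: {0: ''}
Step 1: w='' (idx 0), next='a' -> output (0, 'a'), add 'a' as idx 1
Step 2: w='' (idx 0), next='c' -> output (0, 'c'), add 'c' as idx 2
Step 3: w='a' (idx 1), next='a' -> output (1, 'a'), add 'aa' as idx 3
Step 4: w='aa' (idx 3), next='a' -> output (3, 'a'), add 'aaa' as idx 4
Step 5: w='a' (idx 1), next='c' -> output (1, 'c'), add 'ac' as idx 5


Encoded: [(0, 'a'), (0, 'c'), (1, 'a'), (3, 'a'), (1, 'c')]


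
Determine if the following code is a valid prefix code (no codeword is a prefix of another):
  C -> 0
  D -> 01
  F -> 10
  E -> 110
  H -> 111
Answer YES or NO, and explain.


Checking each pair (does one codeword prefix another?):
  C='0' vs D='01': prefix -- VIOLATION

NO -- this is NOT a valid prefix code. C (0) is a prefix of D (01).


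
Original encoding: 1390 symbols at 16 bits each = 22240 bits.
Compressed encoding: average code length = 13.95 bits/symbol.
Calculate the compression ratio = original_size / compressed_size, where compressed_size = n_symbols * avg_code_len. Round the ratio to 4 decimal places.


original_size = n_symbols * orig_bits = 1390 * 16 = 22240 bits
compressed_size = n_symbols * avg_code_len = 1390 * 13.95 = 19390.5 bits
ratio = original_size / compressed_size = 22240 / 19390.5 = 1.147

Compression ratio = 1.147


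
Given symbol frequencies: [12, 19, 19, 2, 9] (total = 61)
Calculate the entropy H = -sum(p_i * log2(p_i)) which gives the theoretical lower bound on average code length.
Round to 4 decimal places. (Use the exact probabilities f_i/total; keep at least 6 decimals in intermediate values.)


Per-symbol terms -p_i * log2(p_i) with p_i = f_i/61:
  p = 12/61 = 0.196721: log2(p) = -2.345775, -p*log2(p) = 0.461464
  p = 19/61 = 0.311475: log2(p) = -1.682810, -p*log2(p) = 0.524154
  p = 19/61 = 0.311475: log2(p) = -1.682810, -p*log2(p) = 0.524154
  p = 2/61 = 0.032787: log2(p) = -4.930737, -p*log2(p) = 0.161664
  p = 9/61 = 0.147541: log2(p) = -2.760812, -p*log2(p) = 0.407333
H = 0.461464 + 0.524154 + 0.524154 + 0.161664 + 0.407333 = 2.078769

H = 2.0788 bits/symbol


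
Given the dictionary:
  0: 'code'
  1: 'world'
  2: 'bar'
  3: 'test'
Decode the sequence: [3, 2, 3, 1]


Look up each index in the dictionary:
  3 -> 'test'
  2 -> 'bar'
  3 -> 'test'
  1 -> 'world'

Decoded: "test bar test world"


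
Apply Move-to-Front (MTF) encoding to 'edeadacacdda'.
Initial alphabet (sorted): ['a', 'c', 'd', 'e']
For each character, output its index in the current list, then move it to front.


MTF encoding:
'e': index 3 in ['a', 'c', 'd', 'e'] -> ['e', 'a', 'c', 'd']
'd': index 3 in ['e', 'a', 'c', 'd'] -> ['d', 'e', 'a', 'c']
'e': index 1 in ['d', 'e', 'a', 'c'] -> ['e', 'd', 'a', 'c']
'a': index 2 in ['e', 'd', 'a', 'c'] -> ['a', 'e', 'd', 'c']
'd': index 2 in ['a', 'e', 'd', 'c'] -> ['d', 'a', 'e', 'c']
'a': index 1 in ['d', 'a', 'e', 'c'] -> ['a', 'd', 'e', 'c']
'c': index 3 in ['a', 'd', 'e', 'c'] -> ['c', 'a', 'd', 'e']
'a': index 1 in ['c', 'a', 'd', 'e'] -> ['a', 'c', 'd', 'e']
'c': index 1 in ['a', 'c', 'd', 'e'] -> ['c', 'a', 'd', 'e']
'd': index 2 in ['c', 'a', 'd', 'e'] -> ['d', 'c', 'a', 'e']
'd': index 0 in ['d', 'c', 'a', 'e'] -> ['d', 'c', 'a', 'e']
'a': index 2 in ['d', 'c', 'a', 'e'] -> ['a', 'd', 'c', 'e']


Output: [3, 3, 1, 2, 2, 1, 3, 1, 1, 2, 0, 2]
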